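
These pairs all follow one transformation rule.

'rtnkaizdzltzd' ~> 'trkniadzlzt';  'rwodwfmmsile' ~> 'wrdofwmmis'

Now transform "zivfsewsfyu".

What's happening: delete the last 2 characters, then swap each adjacent pair of characters (1↔2, 3↔4, ...).
On "zivfsewsfyu": the first step gives "zivfsewsf", and the second then gives "izfvesswf".

izfvesswf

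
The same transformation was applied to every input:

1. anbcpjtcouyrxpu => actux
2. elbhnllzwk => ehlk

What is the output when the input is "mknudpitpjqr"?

muij

In each case the input is transformed by: keep one character in every 3, starting at position 1 (positions 1st, 4th, 7th, ...).
Applying that to "mknudpitpjqr" gives "muij".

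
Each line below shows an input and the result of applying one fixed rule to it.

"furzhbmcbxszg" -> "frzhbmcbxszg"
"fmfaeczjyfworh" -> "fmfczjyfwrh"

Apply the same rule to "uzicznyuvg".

zcznyvg

The transformation: remove every vowel.
Doing the same to "uzicznyuvg": "zcznyvg".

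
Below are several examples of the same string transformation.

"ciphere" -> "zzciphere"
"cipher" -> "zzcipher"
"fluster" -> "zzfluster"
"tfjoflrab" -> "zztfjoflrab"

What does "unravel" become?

What's happening: prepend "zz".
"unravel" → "zzunravel".

zzunravel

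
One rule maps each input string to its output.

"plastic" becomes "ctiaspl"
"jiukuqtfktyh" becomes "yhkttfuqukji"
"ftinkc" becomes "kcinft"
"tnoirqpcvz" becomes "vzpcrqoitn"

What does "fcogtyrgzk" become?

The pattern: swap each adjacent pair of characters (1↔2, 3↔4, ...), then reverse the string.
"fcogtyrgzk" → "cfgoytgrkz" → "zkrgtyogfc".
(Check on "plastic": → "lpsaitc" → "ctiaspl" ✓)

zkrgtyogfc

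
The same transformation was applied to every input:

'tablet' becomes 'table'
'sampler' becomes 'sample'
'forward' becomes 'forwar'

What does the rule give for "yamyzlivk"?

yamyzliv

What's happening: delete the last character.
So "yamyzlivk" becomes "yamyzliv".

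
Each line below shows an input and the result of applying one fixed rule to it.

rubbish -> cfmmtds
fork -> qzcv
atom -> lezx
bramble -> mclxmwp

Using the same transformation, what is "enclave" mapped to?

pynwlgp

Each output is the input with this applied: shift every letter 11 places forward in the alphabet (wrapping around).
For "enclave" the result is "pynwlgp".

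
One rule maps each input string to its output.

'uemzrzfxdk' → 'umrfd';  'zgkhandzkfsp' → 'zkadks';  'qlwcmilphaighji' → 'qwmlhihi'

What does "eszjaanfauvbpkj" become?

ezanavpj

In each case the input is transformed by: keep every other character starting from the first (positions 1st, 3rd, 5th, ...).
On "eszjaanfauvbpkj" that produces "ezanavpj".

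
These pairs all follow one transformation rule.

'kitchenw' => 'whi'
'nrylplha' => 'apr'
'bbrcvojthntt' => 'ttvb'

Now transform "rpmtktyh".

The transformation: keep one character in every 3, starting at position 2 (positions 2nd, 5th, 8th, ...), then reverse the string.
For "rpmtktyh", step one produces "pkh"; step two turns that into "hkp".

hkp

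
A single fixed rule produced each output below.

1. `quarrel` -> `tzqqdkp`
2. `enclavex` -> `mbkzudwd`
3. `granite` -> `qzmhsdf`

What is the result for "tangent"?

In each case the input is transformed by: move the first character to the end, then shift every letter 1 place backward in the alphabet (wrapping around).
For "tangent" the result is "zmfdmss".

zmfdmss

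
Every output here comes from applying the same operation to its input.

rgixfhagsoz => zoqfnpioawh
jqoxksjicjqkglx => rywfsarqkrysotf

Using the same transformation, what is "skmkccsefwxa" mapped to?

Rule — shift every letter 8 places forward in the alphabet (wrapping around).
On "skmkccsefwxa" that produces "asuskkamnefi".

asuskkamnefi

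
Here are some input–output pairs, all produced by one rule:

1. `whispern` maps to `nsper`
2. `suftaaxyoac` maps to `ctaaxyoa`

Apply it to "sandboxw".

The transformation: delete the first 3 characters, then move the last character to the front.
For "sandboxw" the result is "wdbox".

wdbox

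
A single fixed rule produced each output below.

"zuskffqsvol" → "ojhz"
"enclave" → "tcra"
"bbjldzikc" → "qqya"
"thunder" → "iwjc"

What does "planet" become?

The pattern: shift every letter 11 places backward in the alphabet (wrapping around), then keep only the first 4 characters.
On "planet": the first step gives "eapcti", and the second then gives "eapc".

eapc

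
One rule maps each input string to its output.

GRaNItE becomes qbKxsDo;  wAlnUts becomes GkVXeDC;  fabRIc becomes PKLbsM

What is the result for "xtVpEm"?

HDfZoW

The transformation: shift every letter 10 places forward in the alphabet (wrapping around), then flip the case of every letter.
Starting from "xtVpEm": after the first operation, "hdFzOw"; after the second, "HDfZoW".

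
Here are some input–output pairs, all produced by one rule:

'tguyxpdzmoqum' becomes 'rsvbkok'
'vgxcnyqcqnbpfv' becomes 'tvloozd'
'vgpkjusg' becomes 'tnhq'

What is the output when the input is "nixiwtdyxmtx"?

Looking at the pairs, the operation is to shift every letter 2 places backward in the alphabet (wrapping around), then keep every other character starting from the first (positions 1st, 3rd, 5th, ...).
"nixiwtdyxmtx" → "lvubvr".

lvubvr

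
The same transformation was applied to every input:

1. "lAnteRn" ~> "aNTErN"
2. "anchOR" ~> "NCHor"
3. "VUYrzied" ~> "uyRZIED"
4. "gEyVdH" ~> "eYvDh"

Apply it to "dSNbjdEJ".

snBJDej

The rule is to delete the first character, then flip the case of every letter.
Applying both steps to "dSNbjdEJ": "SNbjdEJ", then "snBJDej".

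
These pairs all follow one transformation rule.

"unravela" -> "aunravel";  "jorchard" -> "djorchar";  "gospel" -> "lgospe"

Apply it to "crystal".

What's happening: move the last character to the front.
On "crystal" that produces "lcrysta".

lcrysta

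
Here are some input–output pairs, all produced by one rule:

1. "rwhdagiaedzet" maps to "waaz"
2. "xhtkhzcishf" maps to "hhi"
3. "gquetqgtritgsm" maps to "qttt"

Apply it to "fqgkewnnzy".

Rule — delete the last 2 characters, then keep one character in every 3, starting at position 2 (positions 2nd, 5th, 8th, ...).
Starting from "fqgkewnnzy": after the first operation, "fqgkewnn"; after the second, "qen".

qen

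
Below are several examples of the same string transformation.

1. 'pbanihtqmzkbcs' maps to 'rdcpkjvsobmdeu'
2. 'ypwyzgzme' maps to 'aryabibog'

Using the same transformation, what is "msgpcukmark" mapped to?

ouirewmoctm

Each output is the input with this applied: shift every letter 2 places forward in the alphabet (wrapping around).
Applying that to "msgpcukmark" gives "ouirewmoctm".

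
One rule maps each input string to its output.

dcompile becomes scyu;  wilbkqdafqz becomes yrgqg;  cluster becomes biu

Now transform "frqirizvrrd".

Looking at the pairs, the operation is to keep every other character starting from the second (positions 2nd, 4th, 6th, ...), then shift every letter 10 places backward in the alphabet (wrapping around).
On "frqirizvrrd": the first step gives "riivr", and the second then gives "hyylh".

hyylh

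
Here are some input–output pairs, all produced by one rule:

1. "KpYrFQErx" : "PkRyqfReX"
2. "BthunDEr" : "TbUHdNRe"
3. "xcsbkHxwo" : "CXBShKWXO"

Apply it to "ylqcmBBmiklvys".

LYCQbMMbKIVLSY

The rule is to swap each adjacent pair of characters (1↔2, 3↔4, ...), then flip the case of every letter.
Starting from "ylqcmBBmiklvys": after the first operation, "lycqBmmBkivlsy"; after the second, "LYCQbMMbKIVLSY".
(Check on "BthunDEr": → "tBuhDnrE" → "TbUHdNRe" ✓)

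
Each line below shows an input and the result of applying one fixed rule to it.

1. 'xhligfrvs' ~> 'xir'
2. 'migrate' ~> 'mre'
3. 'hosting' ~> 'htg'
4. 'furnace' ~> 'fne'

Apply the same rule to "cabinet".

cit

The pattern: keep one character in every 3, starting at position 1 (positions 1st, 4th, 7th, ...).
Doing the same to "cabinet": "cit".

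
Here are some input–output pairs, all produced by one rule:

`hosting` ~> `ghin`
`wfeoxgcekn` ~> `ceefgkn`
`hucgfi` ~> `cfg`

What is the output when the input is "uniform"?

Each output is the input with this applied: sort the characters into alphabetical order, then delete the last 3 characters.
On "uniform" that produces "fimn".

fimn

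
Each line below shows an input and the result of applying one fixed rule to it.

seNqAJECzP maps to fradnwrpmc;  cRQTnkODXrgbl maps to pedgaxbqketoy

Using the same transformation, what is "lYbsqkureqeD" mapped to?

The transformation: shift every letter 13 places forward in the alphabet (wrapping around) — i.e. ROT13, then convert every letter to lowercase.
Starting from "lYbsqkureqeD": after the first operation, "yLofdxherdrQ"; after the second, "ylofdxherdrq".

ylofdxherdrq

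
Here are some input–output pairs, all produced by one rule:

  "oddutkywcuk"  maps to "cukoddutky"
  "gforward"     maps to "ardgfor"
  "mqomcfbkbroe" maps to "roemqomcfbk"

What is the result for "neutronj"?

Looking at the pairs, the operation is to move the last 3 characters to the front (rotate right by 3), then delete the last character.
Working it through for "neutronj": intermediate "onjneutr", final "onjneut".

onjneut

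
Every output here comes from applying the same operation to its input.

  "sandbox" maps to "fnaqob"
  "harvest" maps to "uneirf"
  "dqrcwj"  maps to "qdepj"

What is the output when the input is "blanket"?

oynaxr

Looking at the pairs, the operation is to shift every letter 13 places forward in the alphabet (wrapping around) — i.e. ROT13, then delete the last character.
"blanket" → "oynaxrg" → "oynaxr".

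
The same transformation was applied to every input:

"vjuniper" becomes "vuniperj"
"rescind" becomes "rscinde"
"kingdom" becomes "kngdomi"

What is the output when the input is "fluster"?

fusterl

Rule — move the first character to the end, then swap the first and last characters.
On "fluster": the first step gives "lusterf", and the second then gives "fusterl".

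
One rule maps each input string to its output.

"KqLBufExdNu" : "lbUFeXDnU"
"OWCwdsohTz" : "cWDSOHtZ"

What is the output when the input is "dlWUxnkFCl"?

Rule — flip the case of every letter, then delete the first 2 characters.
On "dlWUxnkFCl": the first step gives "DLwuXNKfcL", and the second then gives "wuXNKfcL".

wuXNKfcL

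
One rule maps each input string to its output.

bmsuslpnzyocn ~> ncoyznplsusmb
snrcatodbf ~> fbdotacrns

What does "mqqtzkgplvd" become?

The rule is to reverse the string.
So "mqqtzkgplvd" becomes "dvlpgkztqqm".

dvlpgkztqqm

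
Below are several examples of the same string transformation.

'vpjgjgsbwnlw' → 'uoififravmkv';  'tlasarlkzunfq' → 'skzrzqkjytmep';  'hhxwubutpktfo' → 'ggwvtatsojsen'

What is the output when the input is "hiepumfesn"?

ghdotledrm

Looking at the pairs, the operation is to shift every letter 1 place backward in the alphabet (wrapping around).
Applying that to "hiepumfesn" gives "ghdotledrm".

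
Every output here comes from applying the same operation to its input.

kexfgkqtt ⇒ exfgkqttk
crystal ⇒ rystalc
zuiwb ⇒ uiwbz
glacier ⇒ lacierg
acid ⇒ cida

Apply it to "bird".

irdb

Looking at the pairs, the operation is to move the first character to the end.
On "bird" that produces "irdb".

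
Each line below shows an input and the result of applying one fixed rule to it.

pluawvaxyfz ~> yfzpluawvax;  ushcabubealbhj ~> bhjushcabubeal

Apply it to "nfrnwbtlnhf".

The rule is to move the last 3 characters to the front (rotate right by 3).
So "nfrnwbtlnhf" becomes "nhfnfrnwbtl".

nhfnfrnwbtl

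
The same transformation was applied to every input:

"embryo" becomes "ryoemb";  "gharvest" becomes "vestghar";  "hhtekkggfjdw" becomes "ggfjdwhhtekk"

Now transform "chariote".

iotechar

The transformation: swap the front and back halves of the string.
For "chariote" the result is "iotechar".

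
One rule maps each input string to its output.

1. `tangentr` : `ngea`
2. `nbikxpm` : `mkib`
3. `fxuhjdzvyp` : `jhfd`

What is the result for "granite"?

In each case the input is transformed by: sort the characters into reverse alphabetical order, then keep only the last 4 characters.
Working it through for "granite": intermediate "trnigea", final "igea".

igea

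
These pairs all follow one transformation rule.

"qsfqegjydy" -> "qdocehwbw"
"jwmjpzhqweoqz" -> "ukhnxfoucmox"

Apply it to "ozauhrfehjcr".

Rule — shift every letter 2 places backward in the alphabet (wrapping around), then delete the first character.
On "ozauhrfehjcr": the first step gives "mxysfpdcfhap", and the second then gives "xysfpdcfhap".

xysfpdcfhap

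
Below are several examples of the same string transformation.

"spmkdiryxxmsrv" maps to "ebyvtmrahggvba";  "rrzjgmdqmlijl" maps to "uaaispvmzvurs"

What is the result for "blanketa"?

jkujwtnc

Looking at the pairs, the operation is to shift every letter 9 places forward in the alphabet (wrapping around), then move the last character to the front.
Applying that to "blanketa" gives "jkujwtnc".
(Check on "rrzjgmdqmlijl": → "aaispvmzvursu" → "uaaispvmzvurs" ✓)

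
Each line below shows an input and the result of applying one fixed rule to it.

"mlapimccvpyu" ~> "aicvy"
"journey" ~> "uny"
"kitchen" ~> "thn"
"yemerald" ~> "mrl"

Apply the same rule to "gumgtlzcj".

Each output is the input with this applied: keep every other character starting from the first (positions 1st, 3rd, 5th, ...), then delete the first character.
Starting from "gumgtlzcj": after the first operation, "gmtzj"; after the second, "mtzj".
(Check on "mlapimccvpyu": → "maicvy" → "aicvy" ✓)

mtzj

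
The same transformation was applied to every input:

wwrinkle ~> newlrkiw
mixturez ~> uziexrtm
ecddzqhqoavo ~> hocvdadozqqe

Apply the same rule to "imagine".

The rule is to take characters alternately from the front and the back (1st, last, 2nd, 2nd-last, ...), then swap the first and last characters.
Starting from "imagine": after the first operation, "iemnaig"; after the second, "gemnaii".

gemnaii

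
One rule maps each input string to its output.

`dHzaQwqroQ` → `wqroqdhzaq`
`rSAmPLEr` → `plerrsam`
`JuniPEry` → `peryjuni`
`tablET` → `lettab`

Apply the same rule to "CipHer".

Looking at the pairs, the operation is to swap the front and back halves of the string, then convert every letter to lowercase.
On "CipHer" that produces "hercip".

hercip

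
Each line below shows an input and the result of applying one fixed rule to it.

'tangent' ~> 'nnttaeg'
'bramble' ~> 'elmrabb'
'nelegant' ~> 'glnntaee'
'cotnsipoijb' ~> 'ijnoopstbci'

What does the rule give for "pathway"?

ptwyaah

Rule — sort the characters into alphabetical order, then move the first 3 characters to the end (rotate left by 3).
Applying that to "pathway" gives "ptwyaah".
(Check on "cotnsipoijb": → "bciijnoopst" → "ijnoopstbci" ✓)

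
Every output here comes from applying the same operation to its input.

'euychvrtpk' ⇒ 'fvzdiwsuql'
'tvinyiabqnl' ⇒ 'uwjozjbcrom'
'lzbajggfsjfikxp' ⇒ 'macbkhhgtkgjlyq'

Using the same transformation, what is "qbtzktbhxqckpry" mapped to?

In each case the input is transformed by: shift every letter 1 place forward in the alphabet (wrapping around).
On "qbtzktbhxqckpry" that produces "rcualuciyrdlqsz".

rcualuciyrdlqsz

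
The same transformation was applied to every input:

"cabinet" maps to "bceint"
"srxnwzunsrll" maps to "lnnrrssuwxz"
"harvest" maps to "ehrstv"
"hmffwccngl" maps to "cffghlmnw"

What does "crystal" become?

Each output is the input with this applied: sort the characters into alphabetical order, then delete the first character.
Working it through for "crystal": intermediate "aclrsty", final "clrsty".
(Check on "srxnwzunsrll": → "llnnrrssuwxz" → "lnnrrssuwxz" ✓)

clrsty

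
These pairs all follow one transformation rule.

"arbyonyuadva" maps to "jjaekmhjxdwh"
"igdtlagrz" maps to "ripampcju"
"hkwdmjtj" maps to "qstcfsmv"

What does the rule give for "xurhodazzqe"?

The pattern: shift every letter 9 places forward in the alphabet (wrapping around), then take characters alternately from the front and the back (1st, last, 2nd, 2nd-last, ...).
"xurhodazzqe" → "gdaqxmjiizn" → "gndzaiqixjm".
(Check on "hkwdmjtj": → "qtfmvscs" → "qstcfsmv" ✓)

gndzaiqixjm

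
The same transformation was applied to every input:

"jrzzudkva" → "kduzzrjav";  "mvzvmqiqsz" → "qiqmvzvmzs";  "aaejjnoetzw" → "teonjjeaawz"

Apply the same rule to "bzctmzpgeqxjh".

xqegpzmtczbhj

In each case the input is transformed by: move the last 2 characters to the front (rotate right by 2), then reverse the string.
"bzctmzpgeqxjh" → "xqegpzmtczbhj".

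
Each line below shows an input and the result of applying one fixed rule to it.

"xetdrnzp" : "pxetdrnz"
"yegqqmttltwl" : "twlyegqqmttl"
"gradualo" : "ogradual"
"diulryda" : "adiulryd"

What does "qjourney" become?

yqjourne

What's happening: swap the front and back halves of the string, then move the first 3 characters to the end (rotate left by 3).
For "qjourney", step one produces "rneyqjou"; step two turns that into "yqjourne".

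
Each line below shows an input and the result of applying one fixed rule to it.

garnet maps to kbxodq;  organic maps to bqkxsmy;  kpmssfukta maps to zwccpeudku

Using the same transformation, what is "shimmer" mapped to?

rswwobc

Looking at the pairs, the operation is to move the first character to the end, then shift every letter 10 places forward in the alphabet (wrapping around).
"shimmer" → "himmers" → "rswwobc".
(Check on "kpmssfukta": → "pmssfuktak" → "zwccpeudku" ✓)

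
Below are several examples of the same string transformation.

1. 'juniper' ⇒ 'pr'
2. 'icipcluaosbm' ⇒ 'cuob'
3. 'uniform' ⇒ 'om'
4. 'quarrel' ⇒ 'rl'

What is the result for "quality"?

The transformation: keep every other character starting from the first (positions 1st, 3rd, 5th, ...), then delete the first 2 characters.
Starting from "quality": after the first operation, "qaiy"; after the second, "iy".
(Check on "icipcluaosbm": → "iicuob" → "cuob" ✓)

iy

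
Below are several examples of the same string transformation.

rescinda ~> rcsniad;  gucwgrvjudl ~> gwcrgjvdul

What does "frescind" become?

Looking at the pairs, the operation is to swap each adjacent pair of characters (1↔2, 3↔4, ...), then delete the first character.
For "frescind", step one produces "rfseicdn"; step two turns that into "fseicdn".

fseicdn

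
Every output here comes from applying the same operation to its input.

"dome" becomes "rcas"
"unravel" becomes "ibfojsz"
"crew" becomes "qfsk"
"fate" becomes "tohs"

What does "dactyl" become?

Looking at the pairs, the operation is to shift every letter 12 places backward in the alphabet (wrapping around).
"dactyl" → "roqhmz".

roqhmz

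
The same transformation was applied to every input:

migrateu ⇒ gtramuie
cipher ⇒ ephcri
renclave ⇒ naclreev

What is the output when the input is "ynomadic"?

The pattern: take characters alternately from the front and the back (1st, last, 2nd, 2nd-last, ...), then swap the front and back halves of the string.
Starting from "ynomadic": after the first operation, "ycniodma"; after the second, "odmaycni".

odmaycni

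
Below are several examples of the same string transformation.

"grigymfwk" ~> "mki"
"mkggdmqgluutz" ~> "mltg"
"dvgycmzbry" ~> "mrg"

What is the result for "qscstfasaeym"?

The pattern: keep one character in every 3, starting at position 3 (positions 3rd, 6th, 9th, ...), then move the first character to the end.
For "qscstfasaeym", step one produces "cfam"; step two turns that into "famc".
(Check on "grigymfwk": → "imk" → "mki" ✓)

famc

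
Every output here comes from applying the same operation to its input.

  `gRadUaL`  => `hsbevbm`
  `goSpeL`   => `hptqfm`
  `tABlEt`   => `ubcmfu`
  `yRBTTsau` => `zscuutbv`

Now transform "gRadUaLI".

hsbevbmj

In each case the input is transformed by: shift every letter 1 place forward in the alphabet (wrapping around), then convert every letter to lowercase.
Working it through for "gRadUaLI": intermediate "hSbeVbMJ", final "hsbevbmj".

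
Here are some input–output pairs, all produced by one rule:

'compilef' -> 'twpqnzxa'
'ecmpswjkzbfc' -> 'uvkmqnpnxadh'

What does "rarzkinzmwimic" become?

In each case the input is transformed by: shift every letter 11 places forward in the alphabet (wrapping around), then swap the front and back halves of the string.
Applying both steps to "rarzkinzmwimic": "clckvtykxhtxtn", then "kxhtxtnclckvty".

kxhtxtnclckvty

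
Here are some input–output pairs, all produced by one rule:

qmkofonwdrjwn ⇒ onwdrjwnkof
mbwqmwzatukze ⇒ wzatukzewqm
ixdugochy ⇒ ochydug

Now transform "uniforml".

Each output is the input with this applied: delete the first 2 characters, then move the first 3 characters to the end (rotate left by 3).
On "uniforml": the first step gives "iforml", and the second then gives "rmlifo".

rmlifo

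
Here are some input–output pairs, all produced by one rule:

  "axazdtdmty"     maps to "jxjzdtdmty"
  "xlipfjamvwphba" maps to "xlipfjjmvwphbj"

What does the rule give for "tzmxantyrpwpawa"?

Rule — replace every "a" with "j".
So "tzmxantyrpwpawa" becomes "tzmxjntyrpwpjwj".

tzmxjntyrpwpjwj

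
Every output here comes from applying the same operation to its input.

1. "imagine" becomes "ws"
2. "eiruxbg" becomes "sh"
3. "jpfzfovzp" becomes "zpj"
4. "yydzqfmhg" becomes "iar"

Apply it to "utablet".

dv

Looking at the pairs, the operation is to shift every letter 10 places forward in the alphabet (wrapping around), then keep one character in every 3, starting at position 2 (positions 2nd, 5th, 8th, ...).
On "utablet" that produces "dv".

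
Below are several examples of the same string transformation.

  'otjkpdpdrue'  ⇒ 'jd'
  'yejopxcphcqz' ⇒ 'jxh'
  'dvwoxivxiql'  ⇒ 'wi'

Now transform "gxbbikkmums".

The transformation: delete the last 3 characters, then keep one character in every 3, starting at position 3 (positions 3rd, 6th, 9th, ...).
"gxbbikkmums" → "gxbbikkm" → "bk".

bk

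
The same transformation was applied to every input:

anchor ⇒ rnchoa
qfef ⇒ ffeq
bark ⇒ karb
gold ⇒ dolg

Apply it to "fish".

In each case the input is transformed by: swap the first and last characters.
"fish" → "hisf".

hisf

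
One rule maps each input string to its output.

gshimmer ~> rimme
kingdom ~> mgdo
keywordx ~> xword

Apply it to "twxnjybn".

Each output is the input with this applied: delete the first 3 characters, then move the last character to the front.
Applying both steps to "twxnjybn": "njybn", then "nnjyb".

nnjyb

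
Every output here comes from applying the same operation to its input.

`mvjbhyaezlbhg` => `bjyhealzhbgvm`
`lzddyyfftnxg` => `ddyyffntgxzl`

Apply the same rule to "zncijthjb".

What's happening: swap each adjacent pair of characters (1↔2, 3↔4, ...), then move the first 2 characters to the end (rotate left by 2).
Applying both steps to "zncijthjb": "nzictjjhb", then "ictjjhbnz".

ictjjhbnz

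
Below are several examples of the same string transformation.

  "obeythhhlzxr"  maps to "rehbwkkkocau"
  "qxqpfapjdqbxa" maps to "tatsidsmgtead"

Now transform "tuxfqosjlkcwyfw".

wxaitrvmonfzbiz

What's happening: shift every letter 3 places forward in the alphabet (wrapping around).
Doing the same to "tuxfqosjlkcwyfw": "wxaitrvmonfzbiz".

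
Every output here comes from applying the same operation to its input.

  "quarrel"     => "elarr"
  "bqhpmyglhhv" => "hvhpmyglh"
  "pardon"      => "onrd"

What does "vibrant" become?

Rule — delete the first 2 characters, then move the last 2 characters to the front (rotate right by 2).
On "vibrant": the first step gives "brant", and the second then gives "ntbra".

ntbra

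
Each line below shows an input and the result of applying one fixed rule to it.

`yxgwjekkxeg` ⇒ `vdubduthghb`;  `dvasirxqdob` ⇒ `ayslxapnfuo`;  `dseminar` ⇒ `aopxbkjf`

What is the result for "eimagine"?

In each case the input is transformed by: shift every letter 3 places backward in the alphabet (wrapping around), then take characters alternately from the front and the back (1st, last, 2nd, 2nd-last, ...).
Working it through for "eimagine": intermediate "bfjxdfkb", final "bbfkjfxd".

bbfkjfxd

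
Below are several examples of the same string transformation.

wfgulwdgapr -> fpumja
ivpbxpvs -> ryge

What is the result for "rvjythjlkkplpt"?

The pattern: shift every letter 9 places forward in the alphabet (wrapping around), then keep every other character starting from the first (positions 1st, 3rd, 5th, ...).
"rvjythjlkkplpt" → "aeshcqsuttyuyc" → "ascstyy".

ascstyy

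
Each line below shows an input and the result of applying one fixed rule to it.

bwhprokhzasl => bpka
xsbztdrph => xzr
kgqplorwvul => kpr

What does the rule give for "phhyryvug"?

pyv

The rule is to delete the last 2 characters, then keep one character in every 3, starting at position 1 (positions 1st, 4th, 7th, ...).
Starting from "phhyryvug": after the first operation, "phhyryv"; after the second, "pyv".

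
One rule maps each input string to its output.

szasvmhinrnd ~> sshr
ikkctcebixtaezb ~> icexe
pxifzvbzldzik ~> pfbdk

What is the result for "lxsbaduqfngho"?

lbuno

The rule is to keep one character in every 3, starting at position 1 (positions 1st, 4th, 7th, ...).
So "lxsbaduqfngho" becomes "lbuno".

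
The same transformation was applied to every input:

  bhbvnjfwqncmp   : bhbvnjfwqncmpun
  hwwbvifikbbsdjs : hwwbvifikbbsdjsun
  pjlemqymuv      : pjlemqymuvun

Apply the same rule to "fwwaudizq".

Looking at the pairs, the operation is to append "un".
So "fwwaudizq" becomes "fwwaudizqun".

fwwaudizqun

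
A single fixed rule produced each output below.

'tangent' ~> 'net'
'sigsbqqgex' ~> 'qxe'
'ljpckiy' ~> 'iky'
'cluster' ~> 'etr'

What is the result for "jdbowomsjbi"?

bji

In each case the input is transformed by: swap each adjacent pair of characters (1↔2, 3↔4, ...), then keep only the last 3 characters.
For "jdbowomsjbi", step one produces "djobowsmbji"; step two turns that into "bji".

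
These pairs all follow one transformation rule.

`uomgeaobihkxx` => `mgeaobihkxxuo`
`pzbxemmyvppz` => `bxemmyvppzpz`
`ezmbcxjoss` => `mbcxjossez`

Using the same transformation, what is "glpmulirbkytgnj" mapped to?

What's happening: move the first 2 characters to the end (rotate left by 2).
Applying that to "glpmulirbkytgnj" gives "pmulirbkytgnjgl".

pmulirbkytgnjgl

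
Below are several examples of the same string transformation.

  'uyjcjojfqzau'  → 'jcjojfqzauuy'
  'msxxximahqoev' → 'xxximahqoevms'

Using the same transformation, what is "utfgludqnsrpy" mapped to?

Each output is the input with this applied: move the first 2 characters to the end (rotate left by 2).
Doing the same to "utfgludqnsrpy": "fgludqnsrpyut".

fgludqnsrpyut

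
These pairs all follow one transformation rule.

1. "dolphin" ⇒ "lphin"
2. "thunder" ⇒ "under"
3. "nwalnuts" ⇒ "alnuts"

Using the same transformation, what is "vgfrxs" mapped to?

The transformation: delete the first 2 characters.
On "vgfrxs" that produces "frxs".

frxs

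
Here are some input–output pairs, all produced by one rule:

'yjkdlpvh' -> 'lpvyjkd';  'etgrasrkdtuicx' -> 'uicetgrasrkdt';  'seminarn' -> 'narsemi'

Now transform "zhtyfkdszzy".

In each case the input is transformed by: delete the last character, then move the last 3 characters to the front (rotate right by 3).
Working it through for "zhtyfkdszzy": intermediate "zhtyfkdszz", final "szzzhtyfkd".
(Check on "seminarn": → "seminar" → "narsemi" ✓)

szzzhtyfkd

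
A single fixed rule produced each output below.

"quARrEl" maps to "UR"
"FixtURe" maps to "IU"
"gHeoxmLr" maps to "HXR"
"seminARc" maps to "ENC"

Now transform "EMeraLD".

Rule — keep one character in every 3, starting at position 2 (positions 2nd, 5th, 8th, ...), then convert every letter to uppercase.
On "EMeraLD": the first step gives "Ma", and the second then gives "MA".
(Check on "FixtURe": → "iU" → "IU" ✓)

MA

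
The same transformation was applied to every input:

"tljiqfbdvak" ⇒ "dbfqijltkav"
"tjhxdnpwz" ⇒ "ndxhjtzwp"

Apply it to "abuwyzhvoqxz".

The rule is to move the last 3 characters to the front (rotate right by 3), then reverse the string.
Starting from "abuwyzhvoqxz": after the first operation, "qxzabuwyzhvo"; after the second, "ovhzywubazxq".

ovhzywubazxq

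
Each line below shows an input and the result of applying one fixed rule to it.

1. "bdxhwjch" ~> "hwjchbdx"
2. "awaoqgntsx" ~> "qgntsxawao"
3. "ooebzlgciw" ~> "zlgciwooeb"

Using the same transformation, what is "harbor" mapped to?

The rule is to swap the front and back halves of the string, then move the last character to the front.
"harbor" → "borhar" → "rborha".

rborha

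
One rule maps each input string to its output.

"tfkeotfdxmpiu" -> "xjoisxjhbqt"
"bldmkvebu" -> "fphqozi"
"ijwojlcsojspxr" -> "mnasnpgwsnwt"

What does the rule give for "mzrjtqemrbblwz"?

In each case the input is transformed by: shift every letter 4 places forward in the alphabet (wrapping around), then delete the last 2 characters.
Applying that to "mzrjtqemrbblwz" gives "qdvnxuiqvffp".

qdvnxuiqvffp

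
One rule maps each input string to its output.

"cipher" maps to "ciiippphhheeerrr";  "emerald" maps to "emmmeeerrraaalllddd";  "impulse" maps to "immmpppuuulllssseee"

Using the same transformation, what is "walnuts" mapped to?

waaalllnnnuuutttsss

Looking at the pairs, the operation is to repeat every character 3 times, then delete the first 2 characters.
For "walnuts", step one produces "wwwaaalllnnnuuutttsss"; step two turns that into "waaalllnnnuuutttsss".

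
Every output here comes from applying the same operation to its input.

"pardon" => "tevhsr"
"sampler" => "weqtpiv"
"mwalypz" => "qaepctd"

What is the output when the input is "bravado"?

The pattern: shift every letter 4 places forward in the alphabet (wrapping around).
Doing the same to "bravado": "fvezehs".

fvezehs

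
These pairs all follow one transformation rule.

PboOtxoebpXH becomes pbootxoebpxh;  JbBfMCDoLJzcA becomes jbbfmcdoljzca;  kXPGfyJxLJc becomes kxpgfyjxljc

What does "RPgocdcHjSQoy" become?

rpgocdchjsqoy

Each output is the input with this applied: convert every letter to lowercase.
For "RPgocdcHjSQoy" the result is "rpgocdchjsqoy".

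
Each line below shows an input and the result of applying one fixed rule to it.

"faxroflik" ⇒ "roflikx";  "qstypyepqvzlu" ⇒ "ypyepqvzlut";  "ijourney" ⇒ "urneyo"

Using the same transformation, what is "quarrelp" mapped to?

The rule is to delete the first 2 characters, then move the first character to the end.
For "quarrelp", step one produces "arrelp"; step two turns that into "rrelpa".
(Check on "qstypyepqvzlu": → "typyepqvzlu" → "ypyepqvzlut" ✓)

rrelpa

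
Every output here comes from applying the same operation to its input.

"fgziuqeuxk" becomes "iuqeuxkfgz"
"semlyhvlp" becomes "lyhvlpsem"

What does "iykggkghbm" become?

Each output is the input with this applied: move the first 3 characters to the end (rotate left by 3).
For "iykggkghbm" the result is "ggkghbmiyk".

ggkghbmiyk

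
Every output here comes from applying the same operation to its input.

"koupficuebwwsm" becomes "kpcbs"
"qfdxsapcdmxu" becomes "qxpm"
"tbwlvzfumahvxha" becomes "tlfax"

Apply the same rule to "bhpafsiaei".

baii

The rule is to keep one character in every 3, starting at position 1 (positions 1st, 4th, 7th, ...).
Doing the same to "bhpafsiaei": "baii".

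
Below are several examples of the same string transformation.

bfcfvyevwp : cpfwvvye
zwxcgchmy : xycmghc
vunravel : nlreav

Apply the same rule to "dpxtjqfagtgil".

What's happening: delete the first 2 characters, then take characters alternately from the front and the back (1st, last, 2nd, 2nd-last, ...).
Applying both steps to "dpxtjqfagtgil": "xtjqfagtgil", then "xltijgqtfga".

xltijgqtfga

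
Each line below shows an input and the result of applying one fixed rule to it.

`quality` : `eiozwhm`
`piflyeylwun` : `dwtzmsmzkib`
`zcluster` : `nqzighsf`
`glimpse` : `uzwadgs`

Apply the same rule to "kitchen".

ywhqvsb

Looking at the pairs, the operation is to shift every letter 12 places backward in the alphabet (wrapping around).
Applying that to "kitchen" gives "ywhqvsb".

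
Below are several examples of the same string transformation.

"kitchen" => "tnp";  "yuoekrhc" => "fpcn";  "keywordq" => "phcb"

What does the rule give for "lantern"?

lec

The transformation: shift every letter 11 places forward in the alphabet (wrapping around), then keep every other character starting from the second (positions 2nd, 4th, 6th, ...).
On "lantern" that produces "lec".
(Check on "keywordq": → "vpjhzcob" → "phcb" ✓)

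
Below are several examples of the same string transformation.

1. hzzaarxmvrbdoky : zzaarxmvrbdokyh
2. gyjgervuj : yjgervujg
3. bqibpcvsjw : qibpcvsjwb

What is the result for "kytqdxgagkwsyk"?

ytqdxgagkwsykk

Rule — move the first character to the end.
On "kytqdxgagkwsyk" that produces "ytqdxgagkwsykk".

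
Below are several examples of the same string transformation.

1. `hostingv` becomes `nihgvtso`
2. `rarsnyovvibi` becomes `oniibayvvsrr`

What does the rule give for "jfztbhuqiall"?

What's happening: sort the characters into reverse alphabetical order, then swap the front and back halves of the string.
On "jfztbhuqiall" that produces "jihfbazutqll".

jihfbazutqll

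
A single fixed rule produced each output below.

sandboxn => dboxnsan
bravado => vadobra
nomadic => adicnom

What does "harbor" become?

What's happening: move the first 3 characters to the end (rotate left by 3).
"harbor" → "borhar".

borhar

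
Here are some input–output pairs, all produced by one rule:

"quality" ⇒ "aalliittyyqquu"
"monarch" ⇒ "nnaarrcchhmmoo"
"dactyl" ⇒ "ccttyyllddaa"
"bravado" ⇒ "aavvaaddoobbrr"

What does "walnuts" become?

llnnuuttsswwaa

The transformation: move the first 2 characters to the end (rotate left by 2), then double every character.
On "walnuts": the first step gives "lnutswa", and the second then gives "llnnuuttsswwaa".
(Check on "dactyl": → "ctylda" → "ccttyyllddaa" ✓)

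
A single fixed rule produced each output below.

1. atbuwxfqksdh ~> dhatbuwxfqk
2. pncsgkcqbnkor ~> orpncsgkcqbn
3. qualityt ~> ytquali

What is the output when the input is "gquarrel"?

The rule is to move the last 3 characters to the front (rotate right by 3), then delete the first character.
For "gquarrel", step one produces "relgquar"; step two turns that into "elgquar".
(Check on "pncsgkcqbnkor": → "korpncsgkcqbn" → "orpncsgkcqbn" ✓)

elgquar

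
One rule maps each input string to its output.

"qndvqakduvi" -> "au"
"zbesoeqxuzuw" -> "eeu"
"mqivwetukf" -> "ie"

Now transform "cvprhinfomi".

The rule is to keep one character in every 3, starting at position 3 (positions 3rd, 6th, 9th, ...), then keep only the vowels.
Starting from "cvprhinfomi": after the first operation, "pio"; after the second, "io".

io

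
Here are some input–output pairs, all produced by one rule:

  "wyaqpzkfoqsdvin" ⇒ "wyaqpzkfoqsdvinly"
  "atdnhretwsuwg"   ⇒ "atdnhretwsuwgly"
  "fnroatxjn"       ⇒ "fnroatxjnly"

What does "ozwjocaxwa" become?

What's happening: append "ly".
Applying that to "ozwjocaxwa" gives "ozwjocaxwaly".

ozwjocaxwaly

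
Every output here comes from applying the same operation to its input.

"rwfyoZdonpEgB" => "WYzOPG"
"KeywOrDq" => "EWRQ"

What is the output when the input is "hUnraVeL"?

uRvl

The rule is to flip the case of every letter, then keep every other character starting from the second (positions 2nd, 4th, 6th, ...).
For "hUnraVeL", step one produces "HuNRAvEl"; step two turns that into "uRvl".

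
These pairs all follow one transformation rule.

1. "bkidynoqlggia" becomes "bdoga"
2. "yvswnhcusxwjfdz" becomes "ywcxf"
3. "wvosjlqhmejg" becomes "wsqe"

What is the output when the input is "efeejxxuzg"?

eexg

Each output is the input with this applied: keep one character in every 3, starting at position 1 (positions 1st, 4th, 7th, ...).
"efeejxxuzg" → "eexg".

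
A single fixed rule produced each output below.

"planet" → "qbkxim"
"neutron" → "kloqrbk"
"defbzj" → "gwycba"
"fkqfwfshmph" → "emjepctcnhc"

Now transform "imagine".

The transformation: shift every letter 3 places backward in the alphabet (wrapping around), then reverse the string.
For "imagine" the result is "bkfdxjf".

bkfdxjf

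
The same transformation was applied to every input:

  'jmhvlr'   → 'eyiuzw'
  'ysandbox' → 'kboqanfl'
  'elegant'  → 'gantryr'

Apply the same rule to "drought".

guthbeq

The transformation: reverse the string, then shift every letter 13 places forward in the alphabet (wrapping around) — i.e. ROT13.
On "drought": the first step gives "thguord", and the second then gives "guthbeq".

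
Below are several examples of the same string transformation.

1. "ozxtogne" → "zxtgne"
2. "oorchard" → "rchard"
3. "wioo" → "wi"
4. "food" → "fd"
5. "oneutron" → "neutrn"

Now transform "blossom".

blssm

In each case the input is transformed by: remove every "o".
On "blossom" that produces "blssm".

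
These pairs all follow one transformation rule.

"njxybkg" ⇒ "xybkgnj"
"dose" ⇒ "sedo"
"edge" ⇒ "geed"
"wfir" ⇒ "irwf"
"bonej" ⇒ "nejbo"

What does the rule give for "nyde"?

In each case the input is transformed by: move the first 2 characters to the end (rotate left by 2).
On "nyde" that produces "deny".

deny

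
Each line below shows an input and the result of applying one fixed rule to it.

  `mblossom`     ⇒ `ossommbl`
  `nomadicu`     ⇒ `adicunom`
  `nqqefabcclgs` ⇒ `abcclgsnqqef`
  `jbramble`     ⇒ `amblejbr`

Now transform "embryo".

What's happening: swap the front and back halves of the string, then move the last character to the front.
For "embryo", step one produces "ryoemb"; step two turns that into "bryoem".
(Check on "nomadicu": → "dicunoma" → "adicunom" ✓)

bryoem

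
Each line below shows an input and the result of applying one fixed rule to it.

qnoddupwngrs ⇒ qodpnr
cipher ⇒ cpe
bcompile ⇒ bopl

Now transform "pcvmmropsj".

Rule — keep every other character starting from the first (positions 1st, 3rd, 5th, ...).
"pcvmmropsj" → "pvmos".

pvmos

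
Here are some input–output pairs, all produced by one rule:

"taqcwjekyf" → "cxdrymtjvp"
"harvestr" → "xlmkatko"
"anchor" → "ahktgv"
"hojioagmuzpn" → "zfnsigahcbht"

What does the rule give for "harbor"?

The pattern: shift every letter 7 places backward in the alphabet (wrapping around), then swap the front and back halves of the string.
Applying both steps to "harbor": "atkuhk", then "uhkatk".

uhkatk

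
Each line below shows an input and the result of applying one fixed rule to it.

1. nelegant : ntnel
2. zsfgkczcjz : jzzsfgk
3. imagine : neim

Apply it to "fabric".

In each case the input is transformed by: move the last 2 characters to the front (rotate right by 2), then delete the last 3 characters.
On "fabric": the first step gives "icfabr", and the second then gives "icf".

icf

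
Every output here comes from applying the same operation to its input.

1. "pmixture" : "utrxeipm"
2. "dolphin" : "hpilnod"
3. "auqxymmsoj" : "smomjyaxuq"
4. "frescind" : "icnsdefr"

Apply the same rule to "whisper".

pseirhw

In each case the input is transformed by: move the last 3 characters to the front (rotate right by 3), then take characters alternately from the front and the back (1st, last, 2nd, 2nd-last, ...).
Working it through for "whisper": intermediate "perwhis", final "pseirhw".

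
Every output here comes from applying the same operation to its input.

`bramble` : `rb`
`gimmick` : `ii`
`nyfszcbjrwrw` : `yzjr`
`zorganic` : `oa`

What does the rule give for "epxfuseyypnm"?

puyn

The pattern: move the last character to the front, then keep one character in every 3, starting at position 3 (positions 3rd, 6th, 9th, ...).
"epxfuseyypnm" → "mepxfuseyypn" → "puyn".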